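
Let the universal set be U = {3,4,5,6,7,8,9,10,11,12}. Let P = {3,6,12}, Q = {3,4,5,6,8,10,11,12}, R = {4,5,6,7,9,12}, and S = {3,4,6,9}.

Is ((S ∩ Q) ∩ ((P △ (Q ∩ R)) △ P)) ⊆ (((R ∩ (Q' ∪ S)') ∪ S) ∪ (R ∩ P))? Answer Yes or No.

Yes

S ∩ Q = {3,4,6}
Q ∩ R = {4,5,6,12}
P △ (Q ∩ R) = {3,4,5}
(P △ (Q ∩ R)) △ P = {4,5,6,12}
(S ∩ Q) ∩ ((P △ (Q ∩ R)) △ P) = {4,6}
Q' = {7,9}
Q' ∪ S = {3,4,6,7,9}
(Q' ∪ S)' = {5,8,10,11,12}
R ∩ (Q' ∪ S)' = {5,12}
(R ∩ (Q' ∪ S)') ∪ S = {3,4,5,6,9,12}
R ∩ P = {6,12}
((R ∩ (Q' ∪ S)') ∪ S) ∪ (R ∩ P) = {3,4,5,6,9,12}
Every element of {4,6} is in {3,4,5,6,9,12}, so (S ∩ Q) ∩ ((P △ (Q ∩ R)) △ P) ⊆ ((R ∩ (Q' ∪ S)') ∪ S) ∪ (R ∩ P).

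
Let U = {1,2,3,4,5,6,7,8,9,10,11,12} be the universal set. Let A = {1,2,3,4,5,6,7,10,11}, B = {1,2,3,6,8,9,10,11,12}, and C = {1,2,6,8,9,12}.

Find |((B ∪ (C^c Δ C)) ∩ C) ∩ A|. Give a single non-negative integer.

C^c = {3,4,5,7,10,11}
C^c Δ C = {1,2,3,4,5,6,7,8,9,10,11,12}
B ∪ (C^c Δ C) = {1,2,3,4,5,6,7,8,9,10,11,12}
(B ∪ (C^c Δ C)) ∩ C = {1,2,6,8,9,12}
((B ∪ (C^c Δ C)) ∩ C) ∩ A = {1,2,6}
|((B ∪ (C^c Δ C)) ∩ C) ∩ A| = 3

3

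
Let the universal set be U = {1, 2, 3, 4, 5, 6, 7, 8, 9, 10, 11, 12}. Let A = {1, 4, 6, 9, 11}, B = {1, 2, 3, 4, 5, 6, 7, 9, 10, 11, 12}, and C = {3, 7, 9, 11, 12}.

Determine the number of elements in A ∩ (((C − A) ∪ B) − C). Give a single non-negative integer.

3

C − A = {3, 7, 12}
(C − A) ∪ B = {1, 2, 3, 4, 5, 6, 7, 9, 10, 11, 12}
((C − A) ∪ B) − C = {1, 2, 4, 5, 6, 10}
A ∩ (((C − A) ∪ B) − C) = {1, 4, 6}
|A ∩ (((C − A) ∪ B) − C)| = 3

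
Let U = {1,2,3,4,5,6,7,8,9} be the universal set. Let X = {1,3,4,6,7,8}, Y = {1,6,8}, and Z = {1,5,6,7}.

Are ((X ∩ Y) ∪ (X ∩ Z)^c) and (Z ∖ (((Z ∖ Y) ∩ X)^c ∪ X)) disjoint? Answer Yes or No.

Yes

X ∩ Y = {1,6,8}
X ∩ Z = {1,6,7}
(X ∩ Z)^c = {2,3,4,5,8,9}
(X ∩ Y) ∪ (X ∩ Z)^c = {1,2,3,4,5,6,8,9}
Z ∖ Y = {5,7}
(Z ∖ Y) ∩ X = {7}
((Z ∖ Y) ∩ X)^c = {1,2,3,4,5,6,8,9}
((Z ∖ Y) ∩ X)^c ∪ X = {1,2,3,4,5,6,7,8,9}
Z ∖ (((Z ∖ Y) ∩ X)^c ∪ X) = {}
{1,2,3,4,5,6,8,9} and {} share no elements.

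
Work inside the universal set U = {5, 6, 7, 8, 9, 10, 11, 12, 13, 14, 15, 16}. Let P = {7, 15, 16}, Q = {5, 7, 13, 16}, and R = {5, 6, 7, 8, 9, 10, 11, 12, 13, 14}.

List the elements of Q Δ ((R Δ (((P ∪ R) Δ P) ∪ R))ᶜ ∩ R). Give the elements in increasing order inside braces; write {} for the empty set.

P ∪ R = {5, 6, 7, 8, 9, 10, 11, 12, 13, 14, 15, 16}
(P ∪ R) Δ P = {5, 6, 8, 9, 10, 11, 12, 13, 14}
((P ∪ R) Δ P) ∪ R = {5, 6, 7, 8, 9, 10, 11, 12, 13, 14}
R Δ (((P ∪ R) Δ P) ∪ R) = {}
(R Δ (((P ∪ R) Δ P) ∪ R))ᶜ = {5, 6, 7, 8, 9, 10, 11, 12, 13, 14, 15, 16}
(R Δ (((P ∪ R) Δ P) ∪ R))ᶜ ∩ R = {5, 6, 7, 8, 9, 10, 11, 12, 13, 14}
Q Δ ((R Δ (((P ∪ R) Δ P) ∪ R))ᶜ ∩ R) = {6, 8, 9, 10, 11, 12, 14, 16}

{6, 8, 9, 10, 11, 12, 14, 16}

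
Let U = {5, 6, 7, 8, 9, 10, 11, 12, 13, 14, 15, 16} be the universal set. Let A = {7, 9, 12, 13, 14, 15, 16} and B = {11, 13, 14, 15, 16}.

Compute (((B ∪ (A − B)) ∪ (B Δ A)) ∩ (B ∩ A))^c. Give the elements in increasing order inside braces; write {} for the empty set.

A − B = {7, 9, 12}
B ∪ (A − B) = {7, 9, 11, 12, 13, 14, 15, 16}
B Δ A = {7, 9, 11, 12}
(B ∪ (A − B)) ∪ (B Δ A) = {7, 9, 11, 12, 13, 14, 15, 16}
B ∩ A = {13, 14, 15, 16}
((B ∪ (A − B)) ∪ (B Δ A)) ∩ (B ∩ A) = {13, 14, 15, 16}
(((B ∪ (A − B)) ∪ (B Δ A)) ∩ (B ∩ A))^c = {5, 6, 7, 8, 9, 10, 11, 12}

{5, 6, 7, 8, 9, 10, 11, 12}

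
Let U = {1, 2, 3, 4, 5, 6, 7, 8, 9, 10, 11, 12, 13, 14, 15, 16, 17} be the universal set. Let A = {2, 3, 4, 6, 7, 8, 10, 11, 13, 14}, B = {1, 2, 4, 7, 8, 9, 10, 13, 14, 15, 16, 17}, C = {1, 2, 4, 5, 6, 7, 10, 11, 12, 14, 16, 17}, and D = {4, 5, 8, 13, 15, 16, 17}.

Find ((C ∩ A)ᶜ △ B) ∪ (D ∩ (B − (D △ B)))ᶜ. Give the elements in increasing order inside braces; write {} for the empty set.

C ∩ A = {2, 4, 6, 7, 10, 11, 14}
(C ∩ A)ᶜ = {1, 3, 5, 8, 9, 12, 13, 15, 16, 17}
(C ∩ A)ᶜ △ B = {2, 3, 4, 5, 7, 10, 12, 14}
D △ B = {1, 2, 5, 7, 9, 10, 14}
B − (D △ B) = {4, 8, 13, 15, 16, 17}
D ∩ (B − (D △ B)) = {4, 8, 13, 15, 16, 17}
(D ∩ (B − (D △ B)))ᶜ = {1, 2, 3, 5, 6, 7, 9, 10, 11, 12, 14}
((C ∩ A)ᶜ △ B) ∪ (D ∩ (B − (D △ B)))ᶜ = {1, 2, 3, 4, 5, 6, 7, 9, 10, 11, 12, 14}

{1, 2, 3, 4, 5, 6, 7, 9, 10, 11, 12, 14}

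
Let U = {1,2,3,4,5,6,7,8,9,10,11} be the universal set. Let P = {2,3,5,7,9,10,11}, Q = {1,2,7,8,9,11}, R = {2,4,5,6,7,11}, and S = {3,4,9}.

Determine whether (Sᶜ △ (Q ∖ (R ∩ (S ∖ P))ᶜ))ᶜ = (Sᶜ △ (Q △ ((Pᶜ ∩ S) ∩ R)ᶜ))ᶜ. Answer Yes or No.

Sᶜ = {1,2,5,6,7,8,10,11}
S ∖ P = {4}
R ∩ (S ∖ P) = {4}
(R ∩ (S ∖ P))ᶜ = {1,2,3,5,6,7,8,9,10,11}
Q ∖ (R ∩ (S ∖ P))ᶜ = {}
Sᶜ △ (Q ∖ (R ∩ (S ∖ P))ᶜ) = {1,2,5,6,7,8,10,11}
(Sᶜ △ (Q ∖ (R ∩ (S ∖ P))ᶜ))ᶜ = {3,4,9}
Pᶜ = {1,4,6,8}
Pᶜ ∩ S = {4}
(Pᶜ ∩ S) ∩ R = {4}
((Pᶜ ∩ S) ∩ R)ᶜ = {1,2,3,5,6,7,8,9,10,11}
Q △ ((Pᶜ ∩ S) ∩ R)ᶜ = {3,5,6,10}
Sᶜ △ (Q △ ((Pᶜ ∩ S) ∩ R)ᶜ) = {1,2,3,7,8,11}
(Sᶜ △ (Q △ ((Pᶜ ∩ S) ∩ R)ᶜ))ᶜ = {4,5,6,9,10}
3 ∈ (Sᶜ △ (Q ∖ (R ∩ (S ∖ P))ᶜ))ᶜ but 3 ∉ (Sᶜ △ (Q △ ((Pᶜ ∩ S) ∩ R)ᶜ))ᶜ, so they differ.

No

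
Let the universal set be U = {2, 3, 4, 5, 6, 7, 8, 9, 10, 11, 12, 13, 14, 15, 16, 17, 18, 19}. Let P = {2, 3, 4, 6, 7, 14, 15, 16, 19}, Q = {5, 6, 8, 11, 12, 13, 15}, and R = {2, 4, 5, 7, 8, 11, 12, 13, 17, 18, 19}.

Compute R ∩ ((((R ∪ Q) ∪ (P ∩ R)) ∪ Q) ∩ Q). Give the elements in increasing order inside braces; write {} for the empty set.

{5, 8, 11, 12, 13}

R ∪ Q = {2, 4, 5, 6, 7, 8, 11, 12, 13, 15, 17, 18, 19}
P ∩ R = {2, 4, 7, 19}
(R ∪ Q) ∪ (P ∩ R) = {2, 4, 5, 6, 7, 8, 11, 12, 13, 15, 17, 18, 19}
((R ∪ Q) ∪ (P ∩ R)) ∪ Q = {2, 4, 5, 6, 7, 8, 11, 12, 13, 15, 17, 18, 19}
(((R ∪ Q) ∪ (P ∩ R)) ∪ Q) ∩ Q = {5, 6, 8, 11, 12, 13, 15}
R ∩ ((((R ∪ Q) ∪ (P ∩ R)) ∪ Q) ∩ Q) = {5, 8, 11, 12, 13}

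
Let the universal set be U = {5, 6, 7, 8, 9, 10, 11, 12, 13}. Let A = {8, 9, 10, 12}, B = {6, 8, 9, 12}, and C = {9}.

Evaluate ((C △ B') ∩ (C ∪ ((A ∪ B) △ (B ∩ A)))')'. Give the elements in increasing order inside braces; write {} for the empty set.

B' = {5, 7, 10, 11, 13}
C △ B' = {5, 7, 9, 10, 11, 13}
A ∪ B = {6, 8, 9, 10, 12}
B ∩ A = {8, 9, 12}
(A ∪ B) △ (B ∩ A) = {6, 10}
C ∪ ((A ∪ B) △ (B ∩ A)) = {6, 9, 10}
(C ∪ ((A ∪ B) △ (B ∩ A)))' = {5, 7, 8, 11, 12, 13}
(C △ B') ∩ (C ∪ ((A ∪ B) △ (B ∩ A)))' = {5, 7, 11, 13}
((C △ B') ∩ (C ∪ ((A ∪ B) △ (B ∩ A)))')' = {6, 8, 9, 10, 12}

{6, 8, 9, 10, 12}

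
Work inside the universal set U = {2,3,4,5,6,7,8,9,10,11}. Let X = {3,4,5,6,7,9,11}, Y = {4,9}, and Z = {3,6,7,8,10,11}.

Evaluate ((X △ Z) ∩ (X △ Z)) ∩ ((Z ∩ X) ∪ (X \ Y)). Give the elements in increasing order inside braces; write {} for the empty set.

{5}

X △ Z = {4,5,8,9,10}
(X △ Z) ∩ (X △ Z) = {4,5,8,9,10}
Z ∩ X = {3,6,7,11}
X \ Y = {3,5,6,7,11}
(Z ∩ X) ∪ (X \ Y) = {3,5,6,7,11}
((X △ Z) ∩ (X △ Z)) ∩ ((Z ∩ X) ∪ (X \ Y)) = {5}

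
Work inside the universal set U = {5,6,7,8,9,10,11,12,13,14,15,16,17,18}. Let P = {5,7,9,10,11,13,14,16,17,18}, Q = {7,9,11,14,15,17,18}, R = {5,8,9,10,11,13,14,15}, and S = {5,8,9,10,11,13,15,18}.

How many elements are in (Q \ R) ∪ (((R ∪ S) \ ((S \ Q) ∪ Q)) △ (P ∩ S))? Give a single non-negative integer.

Q \ R = {7,17,18}
R ∪ S = {5,8,9,10,11,13,14,15,18}
S \ Q = {5,8,10,13}
(S \ Q) ∪ Q = {5,7,8,9,10,11,13,14,15,17,18}
(R ∪ S) \ ((S \ Q) ∪ Q) = {}
P ∩ S = {5,9,10,11,13,18}
((R ∪ S) \ ((S \ Q) ∪ Q)) △ (P ∩ S) = {5,9,10,11,13,18}
(Q \ R) ∪ (((R ∪ S) \ ((S \ Q) ∪ Q)) △ (P ∩ S)) = {5,7,9,10,11,13,17,18}
|(Q \ R) ∪ (((R ∪ S) \ ((S \ Q) ∪ Q)) △ (P ∩ S))| = 8

8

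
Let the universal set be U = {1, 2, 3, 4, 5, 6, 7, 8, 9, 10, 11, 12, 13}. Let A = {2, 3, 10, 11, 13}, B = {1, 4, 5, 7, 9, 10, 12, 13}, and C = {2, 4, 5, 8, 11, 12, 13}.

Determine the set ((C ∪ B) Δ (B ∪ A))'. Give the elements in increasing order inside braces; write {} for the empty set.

C ∪ B = {1, 2, 4, 5, 7, 8, 9, 10, 11, 12, 13}
B ∪ A = {1, 2, 3, 4, 5, 7, 9, 10, 11, 12, 13}
(C ∪ B) Δ (B ∪ A) = {3, 8}
((C ∪ B) Δ (B ∪ A))' = {1, 2, 4, 5, 6, 7, 9, 10, 11, 12, 13}

{1, 2, 4, 5, 6, 7, 9, 10, 11, 12, 13}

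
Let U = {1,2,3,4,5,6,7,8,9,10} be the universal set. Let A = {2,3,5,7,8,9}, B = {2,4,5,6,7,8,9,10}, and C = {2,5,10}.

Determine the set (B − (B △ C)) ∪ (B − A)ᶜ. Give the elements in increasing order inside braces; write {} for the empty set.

{1,2,3,5,7,8,9,10}

B △ C = {4,6,7,8,9}
B − (B △ C) = {2,5,10}
B − A = {4,6,10}
(B − A)ᶜ = {1,2,3,5,7,8,9}
(B − (B △ C)) ∪ (B − A)ᶜ = {1,2,3,5,7,8,9,10}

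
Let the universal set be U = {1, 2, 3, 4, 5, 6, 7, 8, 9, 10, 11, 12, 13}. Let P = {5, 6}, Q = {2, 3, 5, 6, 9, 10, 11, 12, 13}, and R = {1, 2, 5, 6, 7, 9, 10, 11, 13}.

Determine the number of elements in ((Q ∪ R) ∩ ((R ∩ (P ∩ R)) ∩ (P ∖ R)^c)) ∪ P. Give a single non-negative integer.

2

Q ∪ R = {1, 2, 3, 5, 6, 7, 9, 10, 11, 12, 13}
P ∩ R = {5, 6}
R ∩ (P ∩ R) = {5, 6}
P ∖ R = {}
(P ∖ R)^c = {1, 2, 3, 4, 5, 6, 7, 8, 9, 10, 11, 12, 13}
(R ∩ (P ∩ R)) ∩ (P ∖ R)^c = {5, 6}
(Q ∪ R) ∩ ((R ∩ (P ∩ R)) ∩ (P ∖ R)^c) = {5, 6}
((Q ∪ R) ∩ ((R ∩ (P ∩ R)) ∩ (P ∖ R)^c)) ∪ P = {5, 6}
|((Q ∪ R) ∩ ((R ∩ (P ∩ R)) ∩ (P ∖ R)^c)) ∪ P| = 2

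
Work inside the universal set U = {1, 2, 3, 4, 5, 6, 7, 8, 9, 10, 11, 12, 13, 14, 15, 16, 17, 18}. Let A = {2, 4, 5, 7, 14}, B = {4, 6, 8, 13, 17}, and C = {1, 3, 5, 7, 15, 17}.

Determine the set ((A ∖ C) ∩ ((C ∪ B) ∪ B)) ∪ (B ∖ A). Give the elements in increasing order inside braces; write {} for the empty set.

A ∖ C = {2, 4, 14}
C ∪ B = {1, 3, 4, 5, 6, 7, 8, 13, 15, 17}
(C ∪ B) ∪ B = {1, 3, 4, 5, 6, 7, 8, 13, 15, 17}
(A ∖ C) ∩ ((C ∪ B) ∪ B) = {4}
B ∖ A = {6, 8, 13, 17}
((A ∖ C) ∩ ((C ∪ B) ∪ B)) ∪ (B ∖ A) = {4, 6, 8, 13, 17}

{4, 6, 8, 13, 17}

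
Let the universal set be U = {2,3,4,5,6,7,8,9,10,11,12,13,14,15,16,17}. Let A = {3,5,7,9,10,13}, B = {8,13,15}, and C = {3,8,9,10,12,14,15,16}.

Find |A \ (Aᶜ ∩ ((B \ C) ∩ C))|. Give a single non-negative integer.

Aᶜ = {2,4,6,8,11,12,14,15,16,17}
B \ C = {13}
(B \ C) ∩ C = {}
Aᶜ ∩ ((B \ C) ∩ C) = {}
A \ (Aᶜ ∩ ((B \ C) ∩ C)) = {3,5,7,9,10,13}
|A \ (Aᶜ ∩ ((B \ C) ∩ C))| = 6

6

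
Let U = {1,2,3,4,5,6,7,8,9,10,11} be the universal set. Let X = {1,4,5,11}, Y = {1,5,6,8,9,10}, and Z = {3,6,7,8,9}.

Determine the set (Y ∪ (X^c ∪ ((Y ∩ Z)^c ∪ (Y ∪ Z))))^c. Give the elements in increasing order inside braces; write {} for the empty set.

{}

X^c = {2,3,6,7,8,9,10}
Y ∩ Z = {6,8,9}
(Y ∩ Z)^c = {1,2,3,4,5,7,10,11}
Y ∪ Z = {1,3,5,6,7,8,9,10}
(Y ∩ Z)^c ∪ (Y ∪ Z) = {1,2,3,4,5,6,7,8,9,10,11}
X^c ∪ ((Y ∩ Z)^c ∪ (Y ∪ Z)) = {1,2,3,4,5,6,7,8,9,10,11}
Y ∪ (X^c ∪ ((Y ∩ Z)^c ∪ (Y ∪ Z))) = {1,2,3,4,5,6,7,8,9,10,11}
(Y ∪ (X^c ∪ ((Y ∩ Z)^c ∪ (Y ∪ Z))))^c = {}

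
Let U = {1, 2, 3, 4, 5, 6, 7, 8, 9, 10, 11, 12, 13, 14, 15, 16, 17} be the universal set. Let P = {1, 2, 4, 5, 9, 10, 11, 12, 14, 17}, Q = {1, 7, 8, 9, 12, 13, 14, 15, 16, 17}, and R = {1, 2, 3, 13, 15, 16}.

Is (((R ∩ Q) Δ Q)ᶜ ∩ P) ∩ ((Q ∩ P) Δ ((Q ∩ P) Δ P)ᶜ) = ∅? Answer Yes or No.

Yes

R ∩ Q = {1, 13, 15, 16}
(R ∩ Q) Δ Q = {7, 8, 9, 12, 14, 17}
((R ∩ Q) Δ Q)ᶜ = {1, 2, 3, 4, 5, 6, 10, 11, 13, 15, 16}
((R ∩ Q) Δ Q)ᶜ ∩ P = {1, 2, 4, 5, 10, 11}
Q ∩ P = {1, 9, 12, 14, 17}
(Q ∩ P) Δ P = {2, 4, 5, 10, 11}
((Q ∩ P) Δ P)ᶜ = {1, 3, 6, 7, 8, 9, 12, 13, 14, 15, 16, 17}
(Q ∩ P) Δ ((Q ∩ P) Δ P)ᶜ = {3, 6, 7, 8, 13, 15, 16}
{1, 2, 4, 5, 10, 11} and {3, 6, 7, 8, 13, 15, 16} share no elements.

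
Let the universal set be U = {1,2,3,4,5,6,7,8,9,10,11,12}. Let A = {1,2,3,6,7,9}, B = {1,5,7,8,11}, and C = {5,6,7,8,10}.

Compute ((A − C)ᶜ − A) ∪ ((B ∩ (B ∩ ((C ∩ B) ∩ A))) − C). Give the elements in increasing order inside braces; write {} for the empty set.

A − C = {1,2,3,9}
(A − C)ᶜ = {4,5,6,7,8,10,11,12}
(A − C)ᶜ − A = {4,5,8,10,11,12}
C ∩ B = {5,7,8}
(C ∩ B) ∩ A = {7}
B ∩ ((C ∩ B) ∩ A) = {7}
B ∩ (B ∩ ((C ∩ B) ∩ A)) = {7}
(B ∩ (B ∩ ((C ∩ B) ∩ A))) − C = {}
((A − C)ᶜ − A) ∪ ((B ∩ (B ∩ ((C ∩ B) ∩ A))) − C) = {4,5,8,10,11,12}

{4,5,8,10,11,12}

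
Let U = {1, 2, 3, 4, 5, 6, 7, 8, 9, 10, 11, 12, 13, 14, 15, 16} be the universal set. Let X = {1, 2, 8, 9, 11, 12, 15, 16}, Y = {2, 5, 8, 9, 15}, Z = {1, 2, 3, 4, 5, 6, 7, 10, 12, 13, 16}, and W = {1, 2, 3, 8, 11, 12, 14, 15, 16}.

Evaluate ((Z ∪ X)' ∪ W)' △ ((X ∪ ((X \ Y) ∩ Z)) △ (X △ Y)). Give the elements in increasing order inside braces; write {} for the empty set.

{2, 4, 6, 7, 8, 10, 13, 15}

Z ∪ X = {1, 2, 3, 4, 5, 6, 7, 8, 9, 10, 11, 12, 13, 15, 16}
(Z ∪ X)' = {14}
(Z ∪ X)' ∪ W = {1, 2, 3, 8, 11, 12, 14, 15, 16}
((Z ∪ X)' ∪ W)' = {4, 5, 6, 7, 9, 10, 13}
X \ Y = {1, 11, 12, 16}
(X \ Y) ∩ Z = {1, 12, 16}
X ∪ ((X \ Y) ∩ Z) = {1, 2, 8, 9, 11, 12, 15, 16}
X △ Y = {1, 5, 11, 12, 16}
(X ∪ ((X \ Y) ∩ Z)) △ (X △ Y) = {2, 5, 8, 9, 15}
((Z ∪ X)' ∪ W)' △ ((X ∪ ((X \ Y) ∩ Z)) △ (X △ Y)) = {2, 4, 6, 7, 8, 10, 13, 15}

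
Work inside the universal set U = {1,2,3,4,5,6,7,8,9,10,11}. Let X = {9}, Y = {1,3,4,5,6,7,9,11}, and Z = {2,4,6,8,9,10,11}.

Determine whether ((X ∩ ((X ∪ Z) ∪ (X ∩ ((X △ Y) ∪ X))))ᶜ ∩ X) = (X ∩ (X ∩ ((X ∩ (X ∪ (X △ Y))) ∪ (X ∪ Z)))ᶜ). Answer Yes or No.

Yes

X ∪ Z = {2,4,6,8,9,10,11}
X △ Y = {1,3,4,5,6,7,11}
(X △ Y) ∪ X = {1,3,4,5,6,7,9,11}
X ∩ ((X △ Y) ∪ X) = {9}
(X ∪ Z) ∪ (X ∩ ((X △ Y) ∪ X)) = {2,4,6,8,9,10,11}
X ∩ ((X ∪ Z) ∪ (X ∩ ((X △ Y) ∪ X))) = {9}
(X ∩ ((X ∪ Z) ∪ (X ∩ ((X △ Y) ∪ X))))ᶜ = {1,2,3,4,5,6,7,8,10,11}
(X ∩ ((X ∪ Z) ∪ (X ∩ ((X △ Y) ∪ X))))ᶜ ∩ X = {}
X ∪ (X △ Y) = {1,3,4,5,6,7,9,11}
X ∩ (X ∪ (X △ Y)) = {9}
(X ∩ (X ∪ (X △ Y))) ∪ (X ∪ Z) = {2,4,6,8,9,10,11}
X ∩ ((X ∩ (X ∪ (X △ Y))) ∪ (X ∪ Z)) = {9}
(X ∩ ((X ∩ (X ∪ (X △ Y))) ∪ (X ∪ Z)))ᶜ = {1,2,3,4,5,6,7,8,10,11}
X ∩ (X ∩ ((X ∩ (X ∪ (X △ Y))) ∪ (X ∪ Z)))ᶜ = {}
Both equal {}, so (X ∩ ((X ∪ Z) ∪ (X ∩ ((X △ Y) ∪ X))))ᶜ ∩ X = X ∩ (X ∩ ((X ∩ (X ∪ (X △ Y))) ∪ (X ∪ Z)))ᶜ.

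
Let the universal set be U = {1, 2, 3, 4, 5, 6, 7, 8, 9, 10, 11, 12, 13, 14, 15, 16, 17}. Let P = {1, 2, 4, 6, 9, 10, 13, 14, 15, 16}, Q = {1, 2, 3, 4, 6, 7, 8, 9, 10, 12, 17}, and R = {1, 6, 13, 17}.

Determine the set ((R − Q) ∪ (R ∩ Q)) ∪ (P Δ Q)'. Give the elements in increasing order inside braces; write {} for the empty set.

{1, 2, 4, 5, 6, 9, 10, 11, 13, 17}

R − Q = {13}
R ∩ Q = {1, 6, 17}
(R − Q) ∪ (R ∩ Q) = {1, 6, 13, 17}
P Δ Q = {3, 7, 8, 12, 13, 14, 15, 16, 17}
(P Δ Q)' = {1, 2, 4, 5, 6, 9, 10, 11}
((R − Q) ∪ (R ∩ Q)) ∪ (P Δ Q)' = {1, 2, 4, 5, 6, 9, 10, 11, 13, 17}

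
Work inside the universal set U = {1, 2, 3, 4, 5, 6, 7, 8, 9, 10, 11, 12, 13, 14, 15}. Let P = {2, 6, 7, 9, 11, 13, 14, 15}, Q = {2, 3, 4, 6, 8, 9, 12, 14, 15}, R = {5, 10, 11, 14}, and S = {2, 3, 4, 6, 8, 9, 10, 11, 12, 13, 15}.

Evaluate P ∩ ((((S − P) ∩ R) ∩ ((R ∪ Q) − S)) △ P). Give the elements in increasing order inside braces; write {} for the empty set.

S − P = {3, 4, 8, 10, 12}
(S − P) ∩ R = {10}
R ∪ Q = {2, 3, 4, 5, 6, 8, 9, 10, 11, 12, 14, 15}
(R ∪ Q) − S = {5, 14}
((S − P) ∩ R) ∩ ((R ∪ Q) − S) = {}
(((S − P) ∩ R) ∩ ((R ∪ Q) − S)) △ P = {2, 6, 7, 9, 11, 13, 14, 15}
P ∩ ((((S − P) ∩ R) ∩ ((R ∪ Q) − S)) △ P) = {2, 6, 7, 9, 11, 13, 14, 15}

{2, 6, 7, 9, 11, 13, 14, 15}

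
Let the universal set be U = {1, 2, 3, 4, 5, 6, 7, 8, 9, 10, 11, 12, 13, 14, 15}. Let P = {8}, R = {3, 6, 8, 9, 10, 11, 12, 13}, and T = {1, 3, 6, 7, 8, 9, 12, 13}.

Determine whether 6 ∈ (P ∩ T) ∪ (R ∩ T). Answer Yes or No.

6 ∉ P and 6 ∈ T, so 6 ∉ P ∩ T
6 ∈ R and 6 ∈ T, so 6 ∈ R ∩ T
6 ∉ (P ∩ T) and 6 ∈ (R ∩ T), so 6 ∈ (P ∩ T) ∪ (R ∩ T)

Yes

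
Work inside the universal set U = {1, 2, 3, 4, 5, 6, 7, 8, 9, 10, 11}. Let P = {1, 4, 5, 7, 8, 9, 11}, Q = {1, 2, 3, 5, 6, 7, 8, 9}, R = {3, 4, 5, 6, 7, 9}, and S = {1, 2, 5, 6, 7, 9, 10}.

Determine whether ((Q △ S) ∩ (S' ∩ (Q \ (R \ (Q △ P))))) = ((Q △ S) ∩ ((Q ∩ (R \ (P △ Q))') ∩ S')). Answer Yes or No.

Q △ S = {3, 8, 10}
S' = {3, 4, 8, 11}
Q △ P = {2, 3, 4, 6, 11}
R \ (Q △ P) = {5, 7, 9}
Q \ (R \ (Q △ P)) = {1, 2, 3, 6, 8}
S' ∩ (Q \ (R \ (Q △ P))) = {3, 8}
(Q △ S) ∩ (S' ∩ (Q \ (R \ (Q △ P)))) = {3, 8}
P △ Q = {2, 3, 4, 6, 11}
R \ (P △ Q) = {5, 7, 9}
(R \ (P △ Q))' = {1, 2, 3, 4, 6, 8, 10, 11}
Q ∩ (R \ (P △ Q))' = {1, 2, 3, 6, 8}
(Q ∩ (R \ (P △ Q))') ∩ S' = {3, 8}
(Q △ S) ∩ ((Q ∩ (R \ (P △ Q))') ∩ S') = {3, 8}
Both equal {3, 8}, so (Q △ S) ∩ (S' ∩ (Q \ (R \ (Q △ P)))) = (Q △ S) ∩ ((Q ∩ (R \ (P △ Q))') ∩ S').

Yes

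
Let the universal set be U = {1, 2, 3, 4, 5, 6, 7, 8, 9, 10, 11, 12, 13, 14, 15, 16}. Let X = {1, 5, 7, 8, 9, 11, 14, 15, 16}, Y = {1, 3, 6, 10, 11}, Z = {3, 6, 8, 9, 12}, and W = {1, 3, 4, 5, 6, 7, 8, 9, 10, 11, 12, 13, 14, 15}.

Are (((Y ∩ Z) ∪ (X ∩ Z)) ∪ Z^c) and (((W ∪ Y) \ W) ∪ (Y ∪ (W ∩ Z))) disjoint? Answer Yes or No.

No

Y ∩ Z = {3, 6}
X ∩ Z = {8, 9}
(Y ∩ Z) ∪ (X ∩ Z) = {3, 6, 8, 9}
Z^c = {1, 2, 4, 5, 7, 10, 11, 13, 14, 15, 16}
((Y ∩ Z) ∪ (X ∩ Z)) ∪ Z^c = {1, 2, 3, 4, 5, 6, 7, 8, 9, 10, 11, 13, 14, 15, 16}
W ∪ Y = {1, 3, 4, 5, 6, 7, 8, 9, 10, 11, 12, 13, 14, 15}
(W ∪ Y) \ W = {}
W ∩ Z = {3, 6, 8, 9, 12}
Y ∪ (W ∩ Z) = {1, 3, 6, 8, 9, 10, 11, 12}
((W ∪ Y) \ W) ∪ (Y ∪ (W ∩ Z)) = {1, 3, 6, 8, 9, 10, 11, 12}
1 lies in both, so they are not disjoint.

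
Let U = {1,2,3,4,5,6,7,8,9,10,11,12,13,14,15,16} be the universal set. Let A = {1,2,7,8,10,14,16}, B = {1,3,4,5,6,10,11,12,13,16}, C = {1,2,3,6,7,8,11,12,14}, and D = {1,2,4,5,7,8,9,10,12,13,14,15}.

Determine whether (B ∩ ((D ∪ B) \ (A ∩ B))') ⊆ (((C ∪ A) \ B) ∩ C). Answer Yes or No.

No

D ∪ B = {1,2,3,4,5,6,7,8,9,10,11,12,13,14,15,16}
A ∩ B = {1,10,16}
(D ∪ B) \ (A ∩ B) = {2,3,4,5,6,7,8,9,11,12,13,14,15}
((D ∪ B) \ (A ∩ B))' = {1,10,16}
B ∩ ((D ∪ B) \ (A ∩ B))' = {1,10,16}
C ∪ A = {1,2,3,6,7,8,10,11,12,14,16}
(C ∪ A) \ B = {2,7,8,14}
((C ∪ A) \ B) ∩ C = {2,7,8,14}
1 ∈ B ∩ ((D ∪ B) \ (A ∩ B))' but 1 ∉ ((C ∪ A) \ B) ∩ C, so the inclusion fails.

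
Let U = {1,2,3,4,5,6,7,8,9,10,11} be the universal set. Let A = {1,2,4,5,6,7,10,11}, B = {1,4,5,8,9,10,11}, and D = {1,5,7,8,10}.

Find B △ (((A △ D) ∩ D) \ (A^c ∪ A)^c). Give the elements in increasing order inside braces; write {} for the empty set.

{1,4,5,9,10,11}

A △ D = {2,4,6,8,11}
(A △ D) ∩ D = {8}
A^c = {3,8,9}
A^c ∪ A = {1,2,3,4,5,6,7,8,9,10,11}
(A^c ∪ A)^c = {}
((A △ D) ∩ D) \ (A^c ∪ A)^c = {8}
B △ (((A △ D) ∩ D) \ (A^c ∪ A)^c) = {1,4,5,9,10,11}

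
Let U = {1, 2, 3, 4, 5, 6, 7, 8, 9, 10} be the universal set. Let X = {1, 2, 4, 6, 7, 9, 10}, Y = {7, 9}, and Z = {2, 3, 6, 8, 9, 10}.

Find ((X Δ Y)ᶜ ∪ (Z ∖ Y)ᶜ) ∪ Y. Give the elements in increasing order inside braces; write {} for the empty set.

X Δ Y = {1, 2, 4, 6, 10}
(X Δ Y)ᶜ = {3, 5, 7, 8, 9}
Z ∖ Y = {2, 3, 6, 8, 10}
(Z ∖ Y)ᶜ = {1, 4, 5, 7, 9}
(X Δ Y)ᶜ ∪ (Z ∖ Y)ᶜ = {1, 3, 4, 5, 7, 8, 9}
((X Δ Y)ᶜ ∪ (Z ∖ Y)ᶜ) ∪ Y = {1, 3, 4, 5, 7, 8, 9}

{1, 3, 4, 5, 7, 8, 9}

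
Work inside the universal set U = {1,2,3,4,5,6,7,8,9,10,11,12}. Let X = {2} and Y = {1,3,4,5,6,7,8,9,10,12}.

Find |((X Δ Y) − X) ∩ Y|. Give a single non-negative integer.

X Δ Y = {1,2,3,4,5,6,7,8,9,10,12}
(X Δ Y) − X = {1,3,4,5,6,7,8,9,10,12}
((X Δ Y) − X) ∩ Y = {1,3,4,5,6,7,8,9,10,12}
|((X Δ Y) − X) ∩ Y| = 10

10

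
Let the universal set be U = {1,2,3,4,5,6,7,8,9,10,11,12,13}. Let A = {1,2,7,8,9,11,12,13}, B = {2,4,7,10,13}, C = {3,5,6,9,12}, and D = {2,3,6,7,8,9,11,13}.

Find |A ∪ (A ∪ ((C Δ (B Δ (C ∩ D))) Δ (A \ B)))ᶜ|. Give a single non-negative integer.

10

C ∩ D = {3,6,9}
B Δ (C ∩ D) = {2,3,4,6,7,9,10,13}
C Δ (B Δ (C ∩ D)) = {2,4,5,7,10,12,13}
A \ B = {1,8,9,11,12}
(C Δ (B Δ (C ∩ D))) Δ (A \ B) = {1,2,4,5,7,8,9,10,11,13}
A ∪ ((C Δ (B Δ (C ∩ D))) Δ (A \ B)) = {1,2,4,5,7,8,9,10,11,12,13}
(A ∪ ((C Δ (B Δ (C ∩ D))) Δ (A \ B)))ᶜ = {3,6}
A ∪ (A ∪ ((C Δ (B Δ (C ∩ D))) Δ (A \ B)))ᶜ = {1,2,3,6,7,8,9,11,12,13}
|A ∪ (A ∪ ((C Δ (B Δ (C ∩ D))) Δ (A \ B)))ᶜ| = 10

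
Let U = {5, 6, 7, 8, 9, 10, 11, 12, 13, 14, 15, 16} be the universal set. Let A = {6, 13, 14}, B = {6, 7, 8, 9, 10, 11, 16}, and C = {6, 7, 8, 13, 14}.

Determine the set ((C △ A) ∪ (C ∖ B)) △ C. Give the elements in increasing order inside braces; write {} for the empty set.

{6}

C △ A = {7, 8}
C ∖ B = {13, 14}
(C △ A) ∪ (C ∖ B) = {7, 8, 13, 14}
((C △ A) ∪ (C ∖ B)) △ C = {6}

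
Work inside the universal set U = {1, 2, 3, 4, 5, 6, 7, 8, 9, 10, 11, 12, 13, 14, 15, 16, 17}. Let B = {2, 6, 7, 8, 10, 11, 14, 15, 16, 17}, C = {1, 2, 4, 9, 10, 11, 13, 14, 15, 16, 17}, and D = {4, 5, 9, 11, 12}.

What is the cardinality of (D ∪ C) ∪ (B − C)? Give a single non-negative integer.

D ∪ C = {1, 2, 4, 5, 9, 10, 11, 12, 13, 14, 15, 16, 17}
B − C = {6, 7, 8}
(D ∪ C) ∪ (B − C) = {1, 2, 4, 5, 6, 7, 8, 9, 10, 11, 12, 13, 14, 15, 16, 17}
|(D ∪ C) ∪ (B − C)| = 16

16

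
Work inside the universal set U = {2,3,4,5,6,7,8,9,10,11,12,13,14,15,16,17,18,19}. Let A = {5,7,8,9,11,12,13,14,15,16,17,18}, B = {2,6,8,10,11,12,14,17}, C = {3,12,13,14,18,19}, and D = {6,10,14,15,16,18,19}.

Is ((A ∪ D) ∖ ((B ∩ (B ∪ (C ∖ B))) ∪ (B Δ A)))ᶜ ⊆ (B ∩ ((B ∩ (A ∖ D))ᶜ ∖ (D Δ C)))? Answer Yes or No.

No

A ∪ D = {5,6,7,8,9,10,11,12,13,14,15,16,17,18,19}
C ∖ B = {3,13,18,19}
B ∪ (C ∖ B) = {2,3,6,8,10,11,12,13,14,17,18,19}
B ∩ (B ∪ (C ∖ B)) = {2,6,8,10,11,12,14,17}
B Δ A = {2,5,6,7,9,10,13,15,16,18}
(B ∩ (B ∪ (C ∖ B))) ∪ (B Δ A) = {2,5,6,7,8,9,10,11,12,13,14,15,16,17,18}
(A ∪ D) ∖ ((B ∩ (B ∪ (C ∖ B))) ∪ (B Δ A)) = {19}
((A ∪ D) ∖ ((B ∩ (B ∪ (C ∖ B))) ∪ (B Δ A)))ᶜ = {2,3,4,5,6,7,8,9,10,11,12,13,14,15,16,17,18}
A ∖ D = {5,7,8,9,11,12,13,17}
B ∩ (A ∖ D) = {8,11,12,17}
(B ∩ (A ∖ D))ᶜ = {2,3,4,5,6,7,9,10,13,14,15,16,18,19}
D Δ C = {3,6,10,12,13,15,16}
(B ∩ (A ∖ D))ᶜ ∖ (D Δ C) = {2,4,5,7,9,14,18,19}
B ∩ ((B ∩ (A ∖ D))ᶜ ∖ (D Δ C)) = {2,14}
3 ∈ ((A ∪ D) ∖ ((B ∩ (B ∪ (C ∖ B))) ∪ (B Δ A)))ᶜ but 3 ∉ B ∩ ((B ∩ (A ∖ D))ᶜ ∖ (D Δ C)), so the inclusion fails.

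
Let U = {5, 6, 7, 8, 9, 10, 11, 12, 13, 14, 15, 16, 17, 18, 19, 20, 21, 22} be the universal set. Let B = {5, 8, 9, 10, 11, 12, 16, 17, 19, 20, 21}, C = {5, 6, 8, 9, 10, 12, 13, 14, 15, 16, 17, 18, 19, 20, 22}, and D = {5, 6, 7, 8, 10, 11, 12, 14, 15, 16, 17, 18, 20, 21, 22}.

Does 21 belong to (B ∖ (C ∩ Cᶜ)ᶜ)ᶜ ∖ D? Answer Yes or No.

No

21 ∉ C, so 21 ∈ Cᶜ
21 ∉ C and 21 ∈ Cᶜ, so 21 ∉ C ∩ Cᶜ
21 ∈ (C ∩ Cᶜ)ᶜ since 21 ∉ (C ∩ Cᶜ)
21 ∈ B and 21 ∈ (C ∩ Cᶜ)ᶜ, so 21 ∉ B ∖ (C ∩ Cᶜ)ᶜ
21 ∈ (B ∖ (C ∩ Cᶜ)ᶜ)ᶜ since 21 ∉ (B ∖ (C ∩ Cᶜ)ᶜ)
21 ∈ (B ∖ (C ∩ Cᶜ)ᶜ)ᶜ and 21 ∈ D, so 21 ∉ (B ∖ (C ∩ Cᶜ)ᶜ)ᶜ ∖ D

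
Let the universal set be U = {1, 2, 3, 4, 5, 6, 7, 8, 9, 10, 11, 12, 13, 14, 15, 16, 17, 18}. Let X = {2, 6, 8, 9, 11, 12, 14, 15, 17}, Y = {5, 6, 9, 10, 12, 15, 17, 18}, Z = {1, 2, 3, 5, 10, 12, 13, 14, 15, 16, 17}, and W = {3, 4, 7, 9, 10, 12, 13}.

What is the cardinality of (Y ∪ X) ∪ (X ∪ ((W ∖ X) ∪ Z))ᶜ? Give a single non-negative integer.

Y ∪ X = {2, 5, 6, 8, 9, 10, 11, 12, 14, 15, 17, 18}
W ∖ X = {3, 4, 7, 10, 13}
(W ∖ X) ∪ Z = {1, 2, 3, 4, 5, 7, 10, 12, 13, 14, 15, 16, 17}
X ∪ ((W ∖ X) ∪ Z) = {1, 2, 3, 4, 5, 6, 7, 8, 9, 10, 11, 12, 13, 14, 15, 16, 17}
(X ∪ ((W ∖ X) ∪ Z))ᶜ = {18}
(Y ∪ X) ∪ (X ∪ ((W ∖ X) ∪ Z))ᶜ = {2, 5, 6, 8, 9, 10, 11, 12, 14, 15, 17, 18}
|(Y ∪ X) ∪ (X ∪ ((W ∖ X) ∪ Z))ᶜ| = 12

12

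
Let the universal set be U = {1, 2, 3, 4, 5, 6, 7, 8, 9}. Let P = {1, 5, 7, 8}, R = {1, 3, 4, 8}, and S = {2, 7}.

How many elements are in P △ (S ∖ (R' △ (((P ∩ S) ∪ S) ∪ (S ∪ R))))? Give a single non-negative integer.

4

R' = {2, 5, 6, 7, 9}
P ∩ S = {7}
(P ∩ S) ∪ S = {2, 7}
S ∪ R = {1, 2, 3, 4, 7, 8}
((P ∩ S) ∪ S) ∪ (S ∪ R) = {1, 2, 3, 4, 7, 8}
R' △ (((P ∩ S) ∪ S) ∪ (S ∪ R)) = {1, 3, 4, 5, 6, 8, 9}
S ∖ (R' △ (((P ∩ S) ∪ S) ∪ (S ∪ R))) = {2, 7}
P △ (S ∖ (R' △ (((P ∩ S) ∪ S) ∪ (S ∪ R)))) = {1, 2, 5, 8}
|P △ (S ∖ (R' △ (((P ∩ S) ∪ S) ∪ (S ∪ R))))| = 4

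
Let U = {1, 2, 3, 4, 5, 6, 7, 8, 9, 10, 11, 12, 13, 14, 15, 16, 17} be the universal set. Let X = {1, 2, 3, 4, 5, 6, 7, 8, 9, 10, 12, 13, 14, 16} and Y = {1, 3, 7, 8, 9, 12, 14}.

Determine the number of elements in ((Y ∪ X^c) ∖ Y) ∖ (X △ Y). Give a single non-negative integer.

3

X^c = {11, 15, 17}
Y ∪ X^c = {1, 3, 7, 8, 9, 11, 12, 14, 15, 17}
(Y ∪ X^c) ∖ Y = {11, 15, 17}
X △ Y = {2, 4, 5, 6, 10, 13, 16}
((Y ∪ X^c) ∖ Y) ∖ (X △ Y) = {11, 15, 17}
|((Y ∪ X^c) ∖ Y) ∖ (X △ Y)| = 3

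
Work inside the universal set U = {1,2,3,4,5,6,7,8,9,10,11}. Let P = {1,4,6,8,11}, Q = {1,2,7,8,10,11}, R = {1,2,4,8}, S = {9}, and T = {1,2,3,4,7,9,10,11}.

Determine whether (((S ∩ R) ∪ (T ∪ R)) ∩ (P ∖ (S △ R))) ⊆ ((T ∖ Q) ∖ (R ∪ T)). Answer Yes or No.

S ∩ R = {}
T ∪ R = {1,2,3,4,7,8,9,10,11}
(S ∩ R) ∪ (T ∪ R) = {1,2,3,4,7,8,9,10,11}
S △ R = {1,2,4,8,9}
P ∖ (S △ R) = {6,11}
((S ∩ R) ∪ (T ∪ R)) ∩ (P ∖ (S △ R)) = {11}
T ∖ Q = {3,4,9}
R ∪ T = {1,2,3,4,7,8,9,10,11}
(T ∖ Q) ∖ (R ∪ T) = {}
11 ∈ ((S ∩ R) ∪ (T ∪ R)) ∩ (P ∖ (S △ R)) but 11 ∉ (T ∖ Q) ∖ (R ∪ T), so the inclusion fails.

No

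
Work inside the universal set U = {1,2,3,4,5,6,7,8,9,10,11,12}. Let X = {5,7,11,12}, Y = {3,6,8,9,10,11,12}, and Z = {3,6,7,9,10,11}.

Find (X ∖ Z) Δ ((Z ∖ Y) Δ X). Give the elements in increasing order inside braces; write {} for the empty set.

X ∖ Z = {5,12}
Z ∖ Y = {7}
(Z ∖ Y) Δ X = {5,11,12}
(X ∖ Z) Δ ((Z ∖ Y) Δ X) = {11}

{11}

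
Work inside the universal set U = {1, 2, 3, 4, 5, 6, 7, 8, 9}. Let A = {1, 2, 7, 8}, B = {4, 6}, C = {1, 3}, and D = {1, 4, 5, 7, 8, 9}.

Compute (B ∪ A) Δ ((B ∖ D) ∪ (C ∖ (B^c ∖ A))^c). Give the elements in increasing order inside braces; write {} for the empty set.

{1, 3, 5, 9}

B ∪ A = {1, 2, 4, 6, 7, 8}
B ∖ D = {6}
B^c = {1, 2, 3, 5, 7, 8, 9}
B^c ∖ A = {3, 5, 9}
C ∖ (B^c ∖ A) = {1}
(C ∖ (B^c ∖ A))^c = {2, 3, 4, 5, 6, 7, 8, 9}
(B ∖ D) ∪ (C ∖ (B^c ∖ A))^c = {2, 3, 4, 5, 6, 7, 8, 9}
(B ∪ A) Δ ((B ∖ D) ∪ (C ∖ (B^c ∖ A))^c) = {1, 3, 5, 9}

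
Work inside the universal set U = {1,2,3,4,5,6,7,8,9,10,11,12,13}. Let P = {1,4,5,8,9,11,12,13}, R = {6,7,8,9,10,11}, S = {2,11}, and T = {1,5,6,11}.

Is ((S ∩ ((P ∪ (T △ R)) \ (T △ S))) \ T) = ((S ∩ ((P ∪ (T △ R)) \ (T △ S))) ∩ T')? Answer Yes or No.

T △ R = {1,5,7,8,9,10}
P ∪ (T △ R) = {1,4,5,7,8,9,10,11,12,13}
T △ S = {1,2,5,6}
(P ∪ (T △ R)) \ (T △ S) = {4,7,8,9,10,11,12,13}
S ∩ ((P ∪ (T △ R)) \ (T △ S)) = {11}
(S ∩ ((P ∪ (T △ R)) \ (T △ S))) \ T = {}
T' = {2,3,4,7,8,9,10,12,13}
(S ∩ ((P ∪ (T △ R)) \ (T △ S))) ∩ T' = {}
Both equal {}, so (S ∩ ((P ∪ (T △ R)) \ (T △ S))) \ T = (S ∩ ((P ∪ (T △ R)) \ (T △ S))) ∩ T'.

Yes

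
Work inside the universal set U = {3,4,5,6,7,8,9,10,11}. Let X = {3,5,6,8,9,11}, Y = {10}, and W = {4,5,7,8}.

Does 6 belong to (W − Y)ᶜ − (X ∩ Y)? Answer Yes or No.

Yes

6 ∉ W and 6 ∉ Y, so 6 ∉ W − Y
6 ∈ (W − Y)ᶜ since 6 ∉ (W − Y)
6 ∈ X and 6 ∉ Y, so 6 ∉ X ∩ Y
6 ∈ (W − Y)ᶜ and 6 ∉ (X ∩ Y), so 6 ∈ (W − Y)ᶜ − (X ∩ Y)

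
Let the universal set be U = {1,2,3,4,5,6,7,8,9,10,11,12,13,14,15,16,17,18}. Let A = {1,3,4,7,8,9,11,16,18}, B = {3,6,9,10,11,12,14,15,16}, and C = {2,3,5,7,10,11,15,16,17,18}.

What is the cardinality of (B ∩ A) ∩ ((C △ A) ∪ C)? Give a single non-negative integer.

4

B ∩ A = {3,9,11,16}
C △ A = {1,2,4,5,8,9,10,15,17}
(C △ A) ∪ C = {1,2,3,4,5,7,8,9,10,11,15,16,17,18}
(B ∩ A) ∩ ((C △ A) ∪ C) = {3,9,11,16}
|(B ∩ A) ∩ ((C △ A) ∪ C)| = 4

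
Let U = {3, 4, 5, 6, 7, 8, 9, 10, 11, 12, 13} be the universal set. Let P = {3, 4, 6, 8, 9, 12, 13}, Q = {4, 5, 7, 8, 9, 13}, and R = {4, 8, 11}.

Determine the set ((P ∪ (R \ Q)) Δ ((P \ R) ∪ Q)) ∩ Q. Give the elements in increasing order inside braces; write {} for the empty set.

R \ Q = {11}
P ∪ (R \ Q) = {3, 4, 6, 8, 9, 11, 12, 13}
P \ R = {3, 6, 9, 12, 13}
(P \ R) ∪ Q = {3, 4, 5, 6, 7, 8, 9, 12, 13}
(P ∪ (R \ Q)) Δ ((P \ R) ∪ Q) = {5, 7, 11}
((P ∪ (R \ Q)) Δ ((P \ R) ∪ Q)) ∩ Q = {5, 7}

{5, 7}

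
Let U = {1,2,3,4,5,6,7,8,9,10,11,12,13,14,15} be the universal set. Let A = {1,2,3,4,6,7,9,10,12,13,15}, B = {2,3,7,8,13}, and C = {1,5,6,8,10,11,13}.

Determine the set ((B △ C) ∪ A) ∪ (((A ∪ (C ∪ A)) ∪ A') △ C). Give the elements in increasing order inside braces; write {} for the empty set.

{1,2,3,4,5,6,7,9,10,11,12,13,14,15}

B △ C = {1,2,3,5,6,7,10,11}
(B △ C) ∪ A = {1,2,3,4,5,6,7,9,10,11,12,13,15}
C ∪ A = {1,2,3,4,5,6,7,8,9,10,11,12,13,15}
A ∪ (C ∪ A) = {1,2,3,4,5,6,7,8,9,10,11,12,13,15}
A' = {5,8,11,14}
(A ∪ (C ∪ A)) ∪ A' = {1,2,3,4,5,6,7,8,9,10,11,12,13,14,15}
((A ∪ (C ∪ A)) ∪ A') △ C = {2,3,4,7,9,12,14,15}
((B △ C) ∪ A) ∪ (((A ∪ (C ∪ A)) ∪ A') △ C) = {1,2,3,4,5,6,7,9,10,11,12,13,14,15}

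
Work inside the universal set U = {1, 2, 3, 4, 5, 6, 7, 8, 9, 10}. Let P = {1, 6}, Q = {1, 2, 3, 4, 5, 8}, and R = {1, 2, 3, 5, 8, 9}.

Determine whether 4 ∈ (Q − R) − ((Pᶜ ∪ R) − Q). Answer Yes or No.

4 ∈ Q and 4 ∉ R, so 4 ∈ Q − R
4 ∉ P, so 4 ∈ Pᶜ
4 ∈ Pᶜ and 4 ∉ R, so 4 ∈ Pᶜ ∪ R
4 ∈ (Pᶜ ∪ R) and 4 ∈ Q, so 4 ∉ (Pᶜ ∪ R) − Q
4 ∈ (Q − R) and 4 ∉ ((Pᶜ ∪ R) − Q), so 4 ∈ (Q − R) − ((Pᶜ ∪ R) − Q)

Yes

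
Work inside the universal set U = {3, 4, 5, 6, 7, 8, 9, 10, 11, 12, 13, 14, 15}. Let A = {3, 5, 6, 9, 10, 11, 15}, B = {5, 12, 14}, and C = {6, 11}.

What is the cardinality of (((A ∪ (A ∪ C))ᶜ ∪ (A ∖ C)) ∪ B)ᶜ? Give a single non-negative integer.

A ∪ C = {3, 5, 6, 9, 10, 11, 15}
A ∪ (A ∪ C) = {3, 5, 6, 9, 10, 11, 15}
(A ∪ (A ∪ C))ᶜ = {4, 7, 8, 12, 13, 14}
A ∖ C = {3, 5, 9, 10, 15}
(A ∪ (A ∪ C))ᶜ ∪ (A ∖ C) = {3, 4, 5, 7, 8, 9, 10, 12, 13, 14, 15}
((A ∪ (A ∪ C))ᶜ ∪ (A ∖ C)) ∪ B = {3, 4, 5, 7, 8, 9, 10, 12, 13, 14, 15}
(((A ∪ (A ∪ C))ᶜ ∪ (A ∖ C)) ∪ B)ᶜ = {6, 11}
|(((A ∪ (A ∪ C))ᶜ ∪ (A ∖ C)) ∪ B)ᶜ| = 2

2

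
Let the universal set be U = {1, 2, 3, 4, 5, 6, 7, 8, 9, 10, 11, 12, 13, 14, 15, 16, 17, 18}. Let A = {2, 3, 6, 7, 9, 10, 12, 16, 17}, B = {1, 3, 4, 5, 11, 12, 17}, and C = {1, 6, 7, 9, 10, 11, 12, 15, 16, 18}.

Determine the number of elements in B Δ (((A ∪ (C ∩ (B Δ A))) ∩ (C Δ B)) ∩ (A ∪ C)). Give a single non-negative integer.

10

B Δ A = {1, 2, 4, 5, 6, 7, 9, 10, 11, 16}
C ∩ (B Δ A) = {1, 6, 7, 9, 10, 11, 16}
A ∪ (C ∩ (B Δ A)) = {1, 2, 3, 6, 7, 9, 10, 11, 12, 16, 17}
C Δ B = {3, 4, 5, 6, 7, 9, 10, 15, 16, 17, 18}
(A ∪ (C ∩ (B Δ A))) ∩ (C Δ B) = {3, 6, 7, 9, 10, 16, 17}
A ∪ C = {1, 2, 3, 6, 7, 9, 10, 11, 12, 15, 16, 17, 18}
((A ∪ (C ∩ (B Δ A))) ∩ (C Δ B)) ∩ (A ∪ C) = {3, 6, 7, 9, 10, 16, 17}
B Δ (((A ∪ (C ∩ (B Δ A))) ∩ (C Δ B)) ∩ (A ∪ C)) = {1, 4, 5, 6, 7, 9, 10, 11, 12, 16}
|B Δ (((A ∪ (C ∩ (B Δ A))) ∩ (C Δ B)) ∩ (A ∪ C))| = 10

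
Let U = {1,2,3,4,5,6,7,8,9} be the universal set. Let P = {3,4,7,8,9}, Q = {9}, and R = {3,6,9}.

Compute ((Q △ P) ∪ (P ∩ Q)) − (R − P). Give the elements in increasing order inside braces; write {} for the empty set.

Q △ P = {3,4,7,8}
P ∩ Q = {9}
(Q △ P) ∪ (P ∩ Q) = {3,4,7,8,9}
R − P = {6}
((Q △ P) ∪ (P ∩ Q)) − (R − P) = {3,4,7,8,9}

{3,4,7,8,9}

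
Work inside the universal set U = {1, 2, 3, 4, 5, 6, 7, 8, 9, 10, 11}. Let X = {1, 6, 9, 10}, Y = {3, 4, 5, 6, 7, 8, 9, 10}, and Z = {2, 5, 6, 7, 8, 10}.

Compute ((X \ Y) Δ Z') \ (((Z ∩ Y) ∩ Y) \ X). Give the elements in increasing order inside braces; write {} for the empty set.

X \ Y = {1}
Z' = {1, 3, 4, 9, 11}
(X \ Y) Δ Z' = {3, 4, 9, 11}
Z ∩ Y = {5, 6, 7, 8, 10}
(Z ∩ Y) ∩ Y = {5, 6, 7, 8, 10}
((Z ∩ Y) ∩ Y) \ X = {5, 7, 8}
((X \ Y) Δ Z') \ (((Z ∩ Y) ∩ Y) \ X) = {3, 4, 9, 11}

{3, 4, 9, 11}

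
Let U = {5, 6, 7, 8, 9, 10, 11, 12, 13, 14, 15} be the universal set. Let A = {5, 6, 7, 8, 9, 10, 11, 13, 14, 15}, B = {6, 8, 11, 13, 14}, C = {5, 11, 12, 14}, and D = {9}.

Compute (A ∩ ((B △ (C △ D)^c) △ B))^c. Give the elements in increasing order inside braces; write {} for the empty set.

C △ D = {5, 9, 11, 12, 14}
(C △ D)^c = {6, 7, 8, 10, 13, 15}
B △ (C △ D)^c = {7, 10, 11, 14, 15}
(B △ (C △ D)^c) △ B = {6, 7, 8, 10, 13, 15}
A ∩ ((B △ (C △ D)^c) △ B) = {6, 7, 8, 10, 13, 15}
(A ∩ ((B △ (C △ D)^c) △ B))^c = {5, 9, 11, 12, 14}

{5, 9, 11, 12, 14}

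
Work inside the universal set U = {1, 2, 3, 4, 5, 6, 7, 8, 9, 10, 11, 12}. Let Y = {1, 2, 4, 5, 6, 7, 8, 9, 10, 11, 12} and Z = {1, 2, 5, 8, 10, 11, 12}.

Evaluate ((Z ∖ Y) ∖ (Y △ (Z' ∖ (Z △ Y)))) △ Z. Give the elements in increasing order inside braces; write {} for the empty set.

{1, 2, 5, 8, 10, 11, 12}

Z ∖ Y = {}
Z' = {3, 4, 6, 7, 9}
Z △ Y = {4, 6, 7, 9}
Z' ∖ (Z △ Y) = {3}
Y △ (Z' ∖ (Z △ Y)) = {1, 2, 3, 4, 5, 6, 7, 8, 9, 10, 11, 12}
(Z ∖ Y) ∖ (Y △ (Z' ∖ (Z △ Y))) = {}
((Z ∖ Y) ∖ (Y △ (Z' ∖ (Z △ Y)))) △ Z = {1, 2, 5, 8, 10, 11, 12}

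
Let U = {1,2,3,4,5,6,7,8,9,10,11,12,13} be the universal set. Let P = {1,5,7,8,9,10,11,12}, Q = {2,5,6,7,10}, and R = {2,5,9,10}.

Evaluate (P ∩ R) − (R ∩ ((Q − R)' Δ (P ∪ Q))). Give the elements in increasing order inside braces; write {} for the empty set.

P ∩ R = {5,9,10}
Q − R = {6,7}
(Q − R)' = {1,2,3,4,5,8,9,10,11,12,13}
P ∪ Q = {1,2,5,6,7,8,9,10,11,12}
(Q − R)' Δ (P ∪ Q) = {3,4,6,7,13}
R ∩ ((Q − R)' Δ (P ∪ Q)) = {}
(P ∩ R) − (R ∩ ((Q − R)' Δ (P ∪ Q))) = {5,9,10}

{5,9,10}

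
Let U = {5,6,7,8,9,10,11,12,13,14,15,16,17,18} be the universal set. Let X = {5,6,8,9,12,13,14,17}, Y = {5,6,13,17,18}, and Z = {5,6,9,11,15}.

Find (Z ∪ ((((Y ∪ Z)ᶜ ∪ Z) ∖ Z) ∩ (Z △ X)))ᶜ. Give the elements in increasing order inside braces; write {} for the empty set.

Y ∪ Z = {5,6,9,11,13,15,17,18}
(Y ∪ Z)ᶜ = {7,8,10,12,14,16}
(Y ∪ Z)ᶜ ∪ Z = {5,6,7,8,9,10,11,12,14,15,16}
((Y ∪ Z)ᶜ ∪ Z) ∖ Z = {7,8,10,12,14,16}
Z △ X = {8,11,12,13,14,15,17}
(((Y ∪ Z)ᶜ ∪ Z) ∖ Z) ∩ (Z △ X) = {8,12,14}
Z ∪ ((((Y ∪ Z)ᶜ ∪ Z) ∖ Z) ∩ (Z △ X)) = {5,6,8,9,11,12,14,15}
(Z ∪ ((((Y ∪ Z)ᶜ ∪ Z) ∖ Z) ∩ (Z △ X)))ᶜ = {7,10,13,16,17,18}

{7,10,13,16,17,18}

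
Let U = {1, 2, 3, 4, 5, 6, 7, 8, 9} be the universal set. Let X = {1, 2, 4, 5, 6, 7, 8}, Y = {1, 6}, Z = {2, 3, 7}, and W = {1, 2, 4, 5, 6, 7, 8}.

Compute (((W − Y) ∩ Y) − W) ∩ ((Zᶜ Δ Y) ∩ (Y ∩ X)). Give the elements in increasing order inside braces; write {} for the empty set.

{}

W − Y = {2, 4, 5, 7, 8}
(W − Y) ∩ Y = {}
((W − Y) ∩ Y) − W = {}
Zᶜ = {1, 4, 5, 6, 8, 9}
Zᶜ Δ Y = {4, 5, 8, 9}
Y ∩ X = {1, 6}
(Zᶜ Δ Y) ∩ (Y ∩ X) = {}
(((W − Y) ∩ Y) − W) ∩ ((Zᶜ Δ Y) ∩ (Y ∩ X)) = {}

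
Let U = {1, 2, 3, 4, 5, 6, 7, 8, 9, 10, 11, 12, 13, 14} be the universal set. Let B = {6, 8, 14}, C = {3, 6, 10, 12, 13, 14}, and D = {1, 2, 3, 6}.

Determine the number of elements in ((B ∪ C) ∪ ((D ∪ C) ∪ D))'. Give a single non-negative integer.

5

B ∪ C = {3, 6, 8, 10, 12, 13, 14}
D ∪ C = {1, 2, 3, 6, 10, 12, 13, 14}
(D ∪ C) ∪ D = {1, 2, 3, 6, 10, 12, 13, 14}
(B ∪ C) ∪ ((D ∪ C) ∪ D) = {1, 2, 3, 6, 8, 10, 12, 13, 14}
((B ∪ C) ∪ ((D ∪ C) ∪ D))' = {4, 5, 7, 9, 11}
|((B ∪ C) ∪ ((D ∪ C) ∪ D))'| = 5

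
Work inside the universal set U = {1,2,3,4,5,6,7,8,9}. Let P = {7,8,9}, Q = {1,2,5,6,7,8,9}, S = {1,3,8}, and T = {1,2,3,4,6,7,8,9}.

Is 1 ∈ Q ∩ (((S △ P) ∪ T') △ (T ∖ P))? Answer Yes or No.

1 ∈ S and 1 ∉ P, so 1 ∈ S △ P
1 ∈ T, so 1 ∉ T'
1 ∈ (S △ P) and 1 ∉ T', so 1 ∈ (S △ P) ∪ T'
1 ∈ T and 1 ∉ P, so 1 ∈ T ∖ P
1 ∈ ((S △ P) ∪ T') and 1 ∈ (T ∖ P), so 1 ∉ ((S △ P) ∪ T') △ (T ∖ P)
1 ∈ Q and 1 ∉ (((S △ P) ∪ T') △ (T ∖ P)), so 1 ∉ Q ∩ (((S △ P) ∪ T') △ (T ∖ P))

No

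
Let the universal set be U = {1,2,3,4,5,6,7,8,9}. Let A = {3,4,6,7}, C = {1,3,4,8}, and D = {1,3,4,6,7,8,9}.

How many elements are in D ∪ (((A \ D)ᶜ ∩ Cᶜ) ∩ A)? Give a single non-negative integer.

7

A \ D = {}
(A \ D)ᶜ = {1,2,3,4,5,6,7,8,9}
Cᶜ = {2,5,6,7,9}
(A \ D)ᶜ ∩ Cᶜ = {2,5,6,7,9}
((A \ D)ᶜ ∩ Cᶜ) ∩ A = {6,7}
D ∪ (((A \ D)ᶜ ∩ Cᶜ) ∩ A) = {1,3,4,6,7,8,9}
|D ∪ (((A \ D)ᶜ ∩ Cᶜ) ∩ A)| = 7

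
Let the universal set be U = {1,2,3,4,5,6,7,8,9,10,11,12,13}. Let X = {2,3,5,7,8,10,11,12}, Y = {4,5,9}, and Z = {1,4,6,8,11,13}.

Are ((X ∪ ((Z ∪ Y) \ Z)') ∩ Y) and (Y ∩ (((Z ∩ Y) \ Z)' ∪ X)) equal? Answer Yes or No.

No

Z ∪ Y = {1,4,5,6,8,9,11,13}
(Z ∪ Y) \ Z = {5,9}
((Z ∪ Y) \ Z)' = {1,2,3,4,6,7,8,10,11,12,13}
X ∪ ((Z ∪ Y) \ Z)' = {1,2,3,4,5,6,7,8,10,11,12,13}
(X ∪ ((Z ∪ Y) \ Z)') ∩ Y = {4,5}
Z ∩ Y = {4}
(Z ∩ Y) \ Z = {}
((Z ∩ Y) \ Z)' = {1,2,3,4,5,6,7,8,9,10,11,12,13}
((Z ∩ Y) \ Z)' ∪ X = {1,2,3,4,5,6,7,8,9,10,11,12,13}
Y ∩ (((Z ∩ Y) \ Z)' ∪ X) = {4,5,9}
9 ∈ Y ∩ (((Z ∩ Y) \ Z)' ∪ X) but 9 ∉ (X ∪ ((Z ∪ Y) \ Z)') ∩ Y, so they differ.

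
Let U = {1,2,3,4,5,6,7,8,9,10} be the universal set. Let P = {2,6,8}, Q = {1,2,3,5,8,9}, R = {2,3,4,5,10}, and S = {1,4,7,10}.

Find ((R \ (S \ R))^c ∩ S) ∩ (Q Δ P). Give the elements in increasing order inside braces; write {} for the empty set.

{1}

S \ R = {1,7}
R \ (S \ R) = {2,3,4,5,10}
(R \ (S \ R))^c = {1,6,7,8,9}
(R \ (S \ R))^c ∩ S = {1,7}
Q Δ P = {1,3,5,6,9}
((R \ (S \ R))^c ∩ S) ∩ (Q Δ P) = {1}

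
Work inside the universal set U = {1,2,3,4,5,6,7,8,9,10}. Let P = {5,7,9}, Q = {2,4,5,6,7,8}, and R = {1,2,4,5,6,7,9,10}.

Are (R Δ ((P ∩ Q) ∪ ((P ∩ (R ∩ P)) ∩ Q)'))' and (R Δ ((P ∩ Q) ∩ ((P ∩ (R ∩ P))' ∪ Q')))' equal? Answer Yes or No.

P ∩ Q = {5,7}
R ∩ P = {5,7,9}
P ∩ (R ∩ P) = {5,7,9}
(P ∩ (R ∩ P)) ∩ Q = {5,7}
((P ∩ (R ∩ P)) ∩ Q)' = {1,2,3,4,6,8,9,10}
(P ∩ Q) ∪ ((P ∩ (R ∩ P)) ∩ Q)' = {1,2,3,4,5,6,7,8,9,10}
R Δ ((P ∩ Q) ∪ ((P ∩ (R ∩ P)) ∩ Q)') = {3,8}
(R Δ ((P ∩ Q) ∪ ((P ∩ (R ∩ P)) ∩ Q)'))' = {1,2,4,5,6,7,9,10}
(P ∩ (R ∩ P))' = {1,2,3,4,6,8,10}
Q' = {1,3,9,10}
(P ∩ (R ∩ P))' ∪ Q' = {1,2,3,4,6,8,9,10}
(P ∩ Q) ∩ ((P ∩ (R ∩ P))' ∪ Q') = {}
R Δ ((P ∩ Q) ∩ ((P ∩ (R ∩ P))' ∪ Q')) = {1,2,4,5,6,7,9,10}
(R Δ ((P ∩ Q) ∩ ((P ∩ (R ∩ P))' ∪ Q')))' = {3,8}
1 ∈ (R Δ ((P ∩ Q) ∪ ((P ∩ (R ∩ P)) ∩ Q)'))' but 1 ∉ (R Δ ((P ∩ Q) ∩ ((P ∩ (R ∩ P))' ∪ Q')))', so they differ.

No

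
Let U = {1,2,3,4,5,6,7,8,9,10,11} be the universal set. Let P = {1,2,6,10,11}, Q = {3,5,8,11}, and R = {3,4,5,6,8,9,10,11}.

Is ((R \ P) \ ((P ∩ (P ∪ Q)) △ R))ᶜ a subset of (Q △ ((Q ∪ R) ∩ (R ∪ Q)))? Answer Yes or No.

No

R \ P = {3,4,5,8,9}
P ∪ Q = {1,2,3,5,6,8,10,11}
P ∩ (P ∪ Q) = {1,2,6,10,11}
(P ∩ (P ∪ Q)) △ R = {1,2,3,4,5,8,9}
(R \ P) \ ((P ∩ (P ∪ Q)) △ R) = {}
((R \ P) \ ((P ∩ (P ∪ Q)) △ R))ᶜ = {1,2,3,4,5,6,7,8,9,10,11}
Q ∪ R = {3,4,5,6,8,9,10,11}
R ∪ Q = {3,4,5,6,8,9,10,11}
(Q ∪ R) ∩ (R ∪ Q) = {3,4,5,6,8,9,10,11}
Q △ ((Q ∪ R) ∩ (R ∪ Q)) = {4,6,9,10}
1 ∈ ((R \ P) \ ((P ∩ (P ∪ Q)) △ R))ᶜ but 1 ∉ Q △ ((Q ∪ R) ∩ (R ∪ Q)), so the inclusion fails.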